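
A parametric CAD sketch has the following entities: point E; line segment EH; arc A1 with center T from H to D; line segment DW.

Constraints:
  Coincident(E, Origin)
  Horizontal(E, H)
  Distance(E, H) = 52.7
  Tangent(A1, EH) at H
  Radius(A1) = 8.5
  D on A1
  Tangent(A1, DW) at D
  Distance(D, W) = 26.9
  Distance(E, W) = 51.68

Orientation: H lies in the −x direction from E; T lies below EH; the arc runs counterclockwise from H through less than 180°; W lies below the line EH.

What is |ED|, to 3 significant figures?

60.4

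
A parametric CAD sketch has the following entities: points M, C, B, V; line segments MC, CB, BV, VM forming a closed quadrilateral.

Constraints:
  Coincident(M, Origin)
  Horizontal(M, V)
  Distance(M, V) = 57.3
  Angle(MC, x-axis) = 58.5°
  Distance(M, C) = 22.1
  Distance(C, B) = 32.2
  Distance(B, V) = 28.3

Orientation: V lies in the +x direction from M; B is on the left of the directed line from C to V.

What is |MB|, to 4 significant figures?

49.72

Checks: |CB| = 32.20 ✓; |BV| = 28.30 ✓.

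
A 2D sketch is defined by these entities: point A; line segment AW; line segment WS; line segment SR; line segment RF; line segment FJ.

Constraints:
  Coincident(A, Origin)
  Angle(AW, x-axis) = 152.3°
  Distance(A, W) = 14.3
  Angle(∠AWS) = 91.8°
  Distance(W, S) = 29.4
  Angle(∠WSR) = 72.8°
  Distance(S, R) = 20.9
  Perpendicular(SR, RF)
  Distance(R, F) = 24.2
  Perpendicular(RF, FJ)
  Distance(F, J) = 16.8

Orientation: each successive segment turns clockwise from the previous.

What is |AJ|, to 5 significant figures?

18.381

SR is perpendicular to RF, so RF runs at -133.10°; with |RF| = 24.2, F = (-1.0940, 1.1439). RF ⟂ FJ, so FJ runs at 136.90°; with |FJ| = 16.8, J = (-13.361, 12.623). Then |AJ| = |J − A| = 18.381.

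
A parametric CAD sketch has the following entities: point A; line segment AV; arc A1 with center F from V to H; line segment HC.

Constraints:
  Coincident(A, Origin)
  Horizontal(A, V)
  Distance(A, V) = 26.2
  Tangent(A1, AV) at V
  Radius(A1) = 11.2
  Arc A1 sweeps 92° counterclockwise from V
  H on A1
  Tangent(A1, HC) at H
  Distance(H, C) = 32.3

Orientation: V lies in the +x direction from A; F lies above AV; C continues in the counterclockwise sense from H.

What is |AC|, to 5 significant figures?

56.920

On A1, V sits at bearing -90° from F; a 92° counterclockwise sweep puts H at bearing 2°, so H = F + 11.2·(cos 2°, sin 2°) = (37.393, 11.591). Since A1 is tangent to HC there, FH ⟂ HC, so HC runs along (−sin 2°, cos 2°); with |HC| = 32.3, C = (36.266, 43.871). Then |AC| = |C − A| = 56.920.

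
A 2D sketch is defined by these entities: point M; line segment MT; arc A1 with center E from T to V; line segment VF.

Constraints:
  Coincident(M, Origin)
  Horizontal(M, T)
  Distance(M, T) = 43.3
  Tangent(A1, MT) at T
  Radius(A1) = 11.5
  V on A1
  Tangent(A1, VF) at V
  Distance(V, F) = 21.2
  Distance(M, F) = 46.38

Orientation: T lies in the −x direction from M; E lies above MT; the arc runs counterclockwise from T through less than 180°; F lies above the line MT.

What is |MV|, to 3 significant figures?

34.0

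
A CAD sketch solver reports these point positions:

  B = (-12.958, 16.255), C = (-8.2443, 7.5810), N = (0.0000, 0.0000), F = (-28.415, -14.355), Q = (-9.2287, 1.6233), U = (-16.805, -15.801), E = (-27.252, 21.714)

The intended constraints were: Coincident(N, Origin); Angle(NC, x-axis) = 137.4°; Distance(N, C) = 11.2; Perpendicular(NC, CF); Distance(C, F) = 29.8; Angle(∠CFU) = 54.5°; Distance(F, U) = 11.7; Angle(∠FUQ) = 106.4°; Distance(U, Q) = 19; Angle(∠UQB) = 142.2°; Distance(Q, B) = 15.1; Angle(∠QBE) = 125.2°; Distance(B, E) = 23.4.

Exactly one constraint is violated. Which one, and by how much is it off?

Distance(B, E) = 23.4 — off by 8.10.

N = (0.00, 0.00) ✓; NC at 137.4° ✓; |NC| = 11.20 ✓; ∠(NC, CF) = 90.00° ✓; |CF| = 29.80 ✓; ∠CFU = 54.50° ✓; |FU| = 11.70 ✓; ∠FUQ = 106.4° ✓; |UQ| = 19.00 ✓; ∠UQB = 142.2° ✓; |QB| = 15.10 ✓; ∠QBE = 125.2° ✓; |BE| = 15.30 ✗.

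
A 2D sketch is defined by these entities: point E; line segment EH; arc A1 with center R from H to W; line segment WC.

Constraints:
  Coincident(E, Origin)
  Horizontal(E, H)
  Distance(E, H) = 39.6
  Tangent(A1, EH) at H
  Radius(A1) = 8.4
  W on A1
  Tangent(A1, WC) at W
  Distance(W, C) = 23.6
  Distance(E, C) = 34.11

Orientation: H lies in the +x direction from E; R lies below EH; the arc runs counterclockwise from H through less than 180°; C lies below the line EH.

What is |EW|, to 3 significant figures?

32.4

Checks: E = (0.00, 0.00) ✓; |RW| = 8.400 ✓; ∠(RW, WC) = 90.00° ✓; |WC| = 23.60 ✓; |EC| = 34.11 ✓.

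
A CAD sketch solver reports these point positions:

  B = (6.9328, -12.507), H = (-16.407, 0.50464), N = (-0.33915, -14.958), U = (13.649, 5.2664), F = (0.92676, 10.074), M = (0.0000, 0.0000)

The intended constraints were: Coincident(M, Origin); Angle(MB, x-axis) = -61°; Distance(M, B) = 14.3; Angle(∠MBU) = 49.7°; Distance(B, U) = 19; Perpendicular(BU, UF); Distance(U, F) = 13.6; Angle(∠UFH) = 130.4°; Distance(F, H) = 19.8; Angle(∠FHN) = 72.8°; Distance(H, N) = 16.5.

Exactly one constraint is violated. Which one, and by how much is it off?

Distance(H, N) = 16.5 — off by 5.80.

M = (0.00, 0.00) ✓; MB at -61.00° ✓; |MB| = 14.30 ✓; ∠MBU = 49.70° ✓; |BU| = 19.00 ✓; ∠(BU, UF) = 90.00° ✓; |UF| = 13.60 ✓; ∠UFH = 130.4° ✓; |FH| = 19.80 ✓; ∠FHN = 72.80° ✓; |HN| = 22.30 ✗.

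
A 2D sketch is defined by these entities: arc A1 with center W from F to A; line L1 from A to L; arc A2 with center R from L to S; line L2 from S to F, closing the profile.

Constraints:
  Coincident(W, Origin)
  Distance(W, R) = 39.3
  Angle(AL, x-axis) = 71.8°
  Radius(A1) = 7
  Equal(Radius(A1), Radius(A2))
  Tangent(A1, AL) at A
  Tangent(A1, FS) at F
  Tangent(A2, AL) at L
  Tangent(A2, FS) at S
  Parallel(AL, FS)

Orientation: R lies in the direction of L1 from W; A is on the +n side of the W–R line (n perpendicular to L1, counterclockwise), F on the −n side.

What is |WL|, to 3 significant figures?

39.9

The slot axis is L1's direction at 71.8°, so u = (cos 71.8°, sin 71.8°) = (0.312, 0.950) and n = (−sin 71.8°, cos 71.8°) = (-0.950, 0.312). W is at the origin and R lies 39.3 along u from W, so R = 39.3·u = (12.3, 37.3). Tangency of A1 to both parallel lines with radius 7.0 puts A and F at W ± 7.0·n: A = (-6.65, 2.19), F = (6.65, -2.19). Equal radii place L and S the same way about R: L = R + 7.0·n = (5.62, 39.5), S = R − 7.0·n = (18.9, 35.1). Then |WL| = |L − W| = 39.9.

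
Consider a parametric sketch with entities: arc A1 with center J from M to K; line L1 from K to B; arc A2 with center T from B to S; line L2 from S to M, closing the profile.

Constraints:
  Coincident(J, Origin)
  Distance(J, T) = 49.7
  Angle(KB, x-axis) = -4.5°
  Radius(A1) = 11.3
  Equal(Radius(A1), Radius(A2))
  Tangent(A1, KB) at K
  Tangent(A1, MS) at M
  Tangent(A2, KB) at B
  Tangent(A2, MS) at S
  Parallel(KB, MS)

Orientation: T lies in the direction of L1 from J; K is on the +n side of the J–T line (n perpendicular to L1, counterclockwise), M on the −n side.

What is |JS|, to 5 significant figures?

50.968

The slot axis is L1's direction at -4.5°, so u = (cos -4.5°, sin -4.5°) = (0.99692, -0.078459) and n = (−sin -4.5°, cos -4.5°) = (0.078459, 0.99692). J is at the origin and T lies 49.7 along u from J, so T = 49.7·u = (49.547, -3.8994). Tangency of A1 to both parallel lines with radius 11.3 puts K and M at J ± 11.3·n: K = (0.88659, 11.265), M = (-0.88659, -11.265). Equal radii place B and S the same way about T: B = T + 11.3·n = (50.433, 7.3657), S = T − 11.3·n = (48.660, -15.165). Then |JS| = |S − J| = 50.968.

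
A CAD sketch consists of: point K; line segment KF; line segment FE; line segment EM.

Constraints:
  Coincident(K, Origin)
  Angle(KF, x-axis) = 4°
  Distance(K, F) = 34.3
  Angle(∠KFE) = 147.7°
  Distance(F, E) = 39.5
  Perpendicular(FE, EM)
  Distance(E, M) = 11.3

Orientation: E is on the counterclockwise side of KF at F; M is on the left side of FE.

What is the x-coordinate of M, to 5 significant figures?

59.361

K is at the origin; KF runs at 4.0° with length 34.3, so F = 34.3·(cos 4.0°, sin 4.0°) = (34.216, 2.3926). ∠KFE = 147.7°, so FE runs at 4.0° + (180° − 147.7°) = 36.300° from the x-axis; with |FE| = 39.5, E = F + 39.5·(cos 36.300°, sin 36.300°) = (66.051, 25.777). The perpendicularity gives EM at right angles to FE; with |EM| = 11.3 on the left of FE, M = E + 11.3·(-0.59201, 0.80593) = (59.361, 34.884). So M.x = 59.361.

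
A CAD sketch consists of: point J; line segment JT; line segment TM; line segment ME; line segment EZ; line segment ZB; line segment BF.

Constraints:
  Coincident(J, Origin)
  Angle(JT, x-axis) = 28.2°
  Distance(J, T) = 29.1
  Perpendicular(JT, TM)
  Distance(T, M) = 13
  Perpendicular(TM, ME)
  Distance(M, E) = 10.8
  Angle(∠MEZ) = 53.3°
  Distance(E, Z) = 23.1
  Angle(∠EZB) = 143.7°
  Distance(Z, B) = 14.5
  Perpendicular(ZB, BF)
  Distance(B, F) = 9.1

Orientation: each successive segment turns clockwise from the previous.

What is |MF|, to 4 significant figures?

24.07

J is at the origin; JT runs at 28.2° with length 29.1, so T = (25.65, 13.75). JT ⟂ TM, so TM runs at -61.80°; with |TM| = 13.0, M = (31.79, 2.294). The perpendicularity gives ME at right angles to TM, so ME runs at -151.8°; with |ME| = 10.8, E = (22.27, -2.809). ∠MEZ = 53.3° gives EZ at 81.50° from the x-axis; with |EZ| = 23.1, Z = (25.69, 20.04). ∠EZB = 143.7° gives ZB at 45.20° from the x-axis; with |ZB| = 14.5, B = (35.90, 30.33). The perpendicularity gives BF at right angles to ZB, so BF runs at -44.80°; with |BF| = 9.1, F = (42.36, 23.91). Then |MF| = |F − M| = 24.07.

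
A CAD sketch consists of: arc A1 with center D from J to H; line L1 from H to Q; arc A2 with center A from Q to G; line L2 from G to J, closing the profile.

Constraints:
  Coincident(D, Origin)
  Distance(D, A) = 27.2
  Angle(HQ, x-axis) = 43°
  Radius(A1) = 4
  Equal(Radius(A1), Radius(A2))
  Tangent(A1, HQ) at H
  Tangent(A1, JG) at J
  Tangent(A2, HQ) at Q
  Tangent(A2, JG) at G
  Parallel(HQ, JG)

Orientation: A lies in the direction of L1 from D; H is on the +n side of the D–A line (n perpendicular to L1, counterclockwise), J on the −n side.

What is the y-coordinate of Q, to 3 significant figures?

21.5

The slot axis is L1's direction at 43.0°, so u = (cos 43.0°, sin 43.0°) = (0.731, 0.682) and n = (−sin 43.0°, cos 43.0°) = (-0.682, 0.731). D is at the origin and A lies 27.2 along u from D, so A = 27.2·u = (19.9, 18.6). Tangency of A1 to both parallel lines with radius 4.0 puts H and J at D ± 4.0·n: H = (-2.73, 2.93), J = (2.73, -2.93). Equal radii place Q and G the same way about A: Q = A + 4.0·n = (17.2, 21.5), G = A − 4.0·n = (22.6, 15.6). So Q.y = 21.5.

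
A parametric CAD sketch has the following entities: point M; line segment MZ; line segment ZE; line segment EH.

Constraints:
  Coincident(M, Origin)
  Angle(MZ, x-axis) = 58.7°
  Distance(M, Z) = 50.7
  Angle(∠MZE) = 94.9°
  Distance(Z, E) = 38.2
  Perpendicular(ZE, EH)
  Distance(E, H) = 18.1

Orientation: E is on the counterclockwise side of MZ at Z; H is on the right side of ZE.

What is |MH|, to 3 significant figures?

80.7

M is at the origin; MZ runs at 58.7° with length 50.7, so Z = 50.7·(cos 58.7°, sin 58.7°) = (26.3, 43.3). ∠MZE = 94.9°, so ZE runs at 58.7° + (180° − 94.9°) = 144° from the x-axis; with |ZE| = 38.2, E = Z + 38.2·(cos 144°, sin 144°) = (-4.49, 65.9). ZE is perpendicular to EH; with |EH| = 18.1 on the right of ZE, H = E + 18.1·(0.591, 0.807) = (6.20, 80.5). Then |MH| = |H − M| = 80.7.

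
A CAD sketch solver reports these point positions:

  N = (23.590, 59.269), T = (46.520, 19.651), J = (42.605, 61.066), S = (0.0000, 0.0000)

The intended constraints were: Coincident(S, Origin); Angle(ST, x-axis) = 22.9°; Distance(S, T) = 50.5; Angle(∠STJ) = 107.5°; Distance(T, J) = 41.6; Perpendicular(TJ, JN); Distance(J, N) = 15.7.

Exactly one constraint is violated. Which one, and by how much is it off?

Distance(J, N) = 15.7 — off by 3.40.

S = (0.00, 0.00) ✓; ST at 22.90° ✓; |ST| = 50.50 ✓; ∠STJ = 107.5° ✓; |TJ| = 41.60 ✓; ∠(TJ, JN) = 90.00° ✓; |JN| = 19.10 ✗.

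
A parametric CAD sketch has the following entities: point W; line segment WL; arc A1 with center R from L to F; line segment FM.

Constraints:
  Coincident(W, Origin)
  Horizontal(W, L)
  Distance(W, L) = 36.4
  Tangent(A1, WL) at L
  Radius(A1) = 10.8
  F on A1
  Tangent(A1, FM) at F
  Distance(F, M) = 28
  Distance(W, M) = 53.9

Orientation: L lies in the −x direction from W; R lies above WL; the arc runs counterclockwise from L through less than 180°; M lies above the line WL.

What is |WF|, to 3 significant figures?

29.8

Checks: |RF| = 10.80 ✓; ∠(RF, FM) = 90.00° ✓; |FM| = 28.00 ✓; |WM| = 53.90 ✓.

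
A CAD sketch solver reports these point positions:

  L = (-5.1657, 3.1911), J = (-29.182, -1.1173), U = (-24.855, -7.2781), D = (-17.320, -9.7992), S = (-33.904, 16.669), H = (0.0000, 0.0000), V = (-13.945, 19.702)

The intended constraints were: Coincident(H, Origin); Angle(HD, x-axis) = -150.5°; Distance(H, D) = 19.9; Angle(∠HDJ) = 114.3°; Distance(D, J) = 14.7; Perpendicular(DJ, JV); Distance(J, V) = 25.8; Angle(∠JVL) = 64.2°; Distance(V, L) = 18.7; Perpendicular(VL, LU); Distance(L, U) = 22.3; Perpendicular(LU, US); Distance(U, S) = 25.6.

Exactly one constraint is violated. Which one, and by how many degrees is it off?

Perpendicular(LU, US) — off by 7.30°.

H = (0.00, 0.00) ✓; HD at -150.5° ✓; |HD| = 19.90 ✓; ∠HDJ = 114.3° ✓; |DJ| = 14.70 ✓; ∠(DJ, JV) = 90.00° ✓; |JV| = 25.80 ✓; ∠JVL = 64.20° ✓; |VL| = 18.70 ✓; ∠(VL, LU) = 90.00° ✓; |LU| = 22.30 ✓; ∠(LU, US) = 97.30° ✗; |US| = 25.60 ✓.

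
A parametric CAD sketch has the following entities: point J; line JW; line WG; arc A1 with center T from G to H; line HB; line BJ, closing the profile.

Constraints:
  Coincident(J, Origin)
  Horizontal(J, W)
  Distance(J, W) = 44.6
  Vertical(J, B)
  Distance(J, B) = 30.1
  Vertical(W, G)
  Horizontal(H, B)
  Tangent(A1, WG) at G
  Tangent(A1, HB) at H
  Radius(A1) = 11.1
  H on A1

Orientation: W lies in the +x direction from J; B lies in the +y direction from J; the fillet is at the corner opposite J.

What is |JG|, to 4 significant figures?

48.48

J is at the origin; J and W share the same y with |JW| = 44.6 and W on the +x side, so W = (44.60, 0.000). J and B share the same x with |JB| = 30.1 and B on the +y side, so B = (0.000, 30.10). The virtual corner opposite J is at (44.60, 30.10). The tangent condition forces TG to be normal to WG and tangency of A1 to HB means the radius TH is perpendicular to HB, with radius 11.1, so the center T sits 11.1 in from both sides at T = (33.50, 19.00). That places the tangent points at G = (44.60, 19.00) on WG and H = (33.50, 30.10) on HB. Then |JG| = |G − J| = 48.48.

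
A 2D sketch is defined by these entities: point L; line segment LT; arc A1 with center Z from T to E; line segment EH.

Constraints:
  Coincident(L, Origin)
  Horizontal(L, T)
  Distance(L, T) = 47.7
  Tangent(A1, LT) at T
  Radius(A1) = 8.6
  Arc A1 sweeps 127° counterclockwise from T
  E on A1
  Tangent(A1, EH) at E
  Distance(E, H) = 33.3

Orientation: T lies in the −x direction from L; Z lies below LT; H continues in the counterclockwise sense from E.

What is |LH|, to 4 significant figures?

53.12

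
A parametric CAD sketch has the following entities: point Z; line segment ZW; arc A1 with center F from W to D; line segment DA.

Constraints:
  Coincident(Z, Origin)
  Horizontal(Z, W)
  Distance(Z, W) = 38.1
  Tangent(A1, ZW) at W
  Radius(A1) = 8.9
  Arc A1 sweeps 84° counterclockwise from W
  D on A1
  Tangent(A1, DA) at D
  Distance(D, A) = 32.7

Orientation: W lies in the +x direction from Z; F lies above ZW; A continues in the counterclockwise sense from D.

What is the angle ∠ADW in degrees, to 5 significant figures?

138.00°

Z is at the origin; ZW is horizontal with |ZW| = 38.1 and W on the +x side, so W = (38.100, 0.0000). Tangency of A1 to ZW means the radius FW is perpendicular to ZW, so F = W + (0, 8.9) = (38.100, 8.9000). On A1, W sits at bearing -90° from F; an 84° counterclockwise sweep puts D at bearing -6°, so D = F + 8.9·(cos -6°, sin -6°) = (46.951, 7.9697). Tangency of A1 to DA means the radius FD is perpendicular to DA, so DA runs along (−sin -6°, cos -6°); with |DA| = 32.7, A = (50.369, 40.491). Then cos ∠ADW = DA·DW / (|DA||DW|), giving 138.00°.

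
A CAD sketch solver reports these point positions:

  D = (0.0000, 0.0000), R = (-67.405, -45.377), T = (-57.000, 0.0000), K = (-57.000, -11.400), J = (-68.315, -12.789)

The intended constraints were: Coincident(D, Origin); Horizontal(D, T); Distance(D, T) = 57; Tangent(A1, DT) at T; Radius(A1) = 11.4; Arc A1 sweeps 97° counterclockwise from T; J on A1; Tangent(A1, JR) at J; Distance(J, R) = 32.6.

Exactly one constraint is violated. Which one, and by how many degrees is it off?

Tangent(A1, JR) at J — off by 5.40°.

D = (0.00, 0.00) ✓; D.y = 0.00, T.y = 0.00 ✓; |DT| = 57.00 ✓; ∠(KT, TD) = 90.00° ✓; |KT| = 11.40 ✓; bearing(K→J) − bearing(K→T) = 97.00° ✓; |KJ| = 11.40 ✓; ∠(KJ, JR) = 95.40° ✗; |JR| = 32.60 ✓.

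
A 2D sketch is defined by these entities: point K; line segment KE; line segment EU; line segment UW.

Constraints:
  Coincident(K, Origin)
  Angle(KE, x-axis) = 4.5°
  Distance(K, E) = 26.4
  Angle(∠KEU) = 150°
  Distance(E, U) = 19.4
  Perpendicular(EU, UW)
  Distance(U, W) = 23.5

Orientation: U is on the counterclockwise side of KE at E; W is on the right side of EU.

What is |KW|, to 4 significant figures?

55.97

∠KEU = 150.0°, so EU runs at 4.5° + (180° − 150.0°) = 34.50° from the x-axis; with |EU| = 19.4, U = E + 19.4·(cos 34.50°, sin 34.50°) = (42.31, 13.06). EU ⟂ UW; with |UW| = 23.5 on the right of EU, W = U + 23.5·(0.5664, -0.8241) = (55.62, -6.307). Then |KW| = |W − K| = 55.97.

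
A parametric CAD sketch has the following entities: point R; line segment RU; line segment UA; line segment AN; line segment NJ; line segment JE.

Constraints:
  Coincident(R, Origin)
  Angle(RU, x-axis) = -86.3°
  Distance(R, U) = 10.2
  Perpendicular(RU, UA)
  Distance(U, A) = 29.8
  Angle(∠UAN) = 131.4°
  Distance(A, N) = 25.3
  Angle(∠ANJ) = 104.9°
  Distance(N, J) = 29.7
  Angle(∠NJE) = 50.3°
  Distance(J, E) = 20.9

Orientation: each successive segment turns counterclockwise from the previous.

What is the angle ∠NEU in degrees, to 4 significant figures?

123.7°

∠ANJ = 104.9° gives NJ at 127.4° from the x-axis; with |NJ| = 29.7, J = (27.83, 35.36). ∠NJE = 50.3° gives JE at -102.9° from the x-axis; with |JE| = 20.9, E = (23.16, 14.98). Then cos ∠NEU = EN·EU / (|EN||EU|), giving 123.7°.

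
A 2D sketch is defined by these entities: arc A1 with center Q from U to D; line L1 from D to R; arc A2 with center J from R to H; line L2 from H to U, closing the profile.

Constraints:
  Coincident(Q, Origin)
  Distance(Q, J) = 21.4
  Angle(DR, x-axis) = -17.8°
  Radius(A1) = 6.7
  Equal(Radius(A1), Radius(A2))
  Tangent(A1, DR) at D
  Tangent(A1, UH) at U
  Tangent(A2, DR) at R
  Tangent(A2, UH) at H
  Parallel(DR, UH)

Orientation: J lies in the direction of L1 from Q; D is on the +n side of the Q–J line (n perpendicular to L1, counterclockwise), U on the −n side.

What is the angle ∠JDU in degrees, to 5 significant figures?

72.615°

The slot axis is L1's direction at -17.8°, so u = (cos -17.8°, sin -17.8°) = (0.95213, -0.30570) and n = (−sin -17.8°, cos -17.8°) = (0.30570, 0.95213). Q is at the origin and J lies 21.4 along u from Q, so J = 21.4·u = (20.376, -6.5419). Tangency of A1 to both parallel lines with radius 6.7 puts D and U at Q ± 6.7·n: D = (2.0482, 6.3793), U = (-2.0482, -6.3793). Then cos ∠JDU = DJ·DU / (|DJ||DU|), giving 72.615°.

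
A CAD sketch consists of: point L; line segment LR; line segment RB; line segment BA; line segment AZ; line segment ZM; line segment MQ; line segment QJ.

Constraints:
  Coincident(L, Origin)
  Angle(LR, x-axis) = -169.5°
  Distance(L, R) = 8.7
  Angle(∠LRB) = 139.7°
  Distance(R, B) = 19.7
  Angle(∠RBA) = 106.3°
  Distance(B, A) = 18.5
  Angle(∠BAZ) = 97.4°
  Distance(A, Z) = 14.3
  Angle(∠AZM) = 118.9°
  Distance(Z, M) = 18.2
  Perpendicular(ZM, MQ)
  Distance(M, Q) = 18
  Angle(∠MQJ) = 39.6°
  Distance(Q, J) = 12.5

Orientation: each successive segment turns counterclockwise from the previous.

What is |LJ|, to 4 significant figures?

16.18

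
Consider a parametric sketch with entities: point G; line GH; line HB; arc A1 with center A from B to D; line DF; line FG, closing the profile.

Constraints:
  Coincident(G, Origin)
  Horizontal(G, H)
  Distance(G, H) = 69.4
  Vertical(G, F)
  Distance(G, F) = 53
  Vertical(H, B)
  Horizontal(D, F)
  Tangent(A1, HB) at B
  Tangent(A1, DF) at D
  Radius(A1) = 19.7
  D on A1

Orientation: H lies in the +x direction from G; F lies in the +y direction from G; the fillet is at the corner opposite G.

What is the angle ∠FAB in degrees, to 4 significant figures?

158.4°

G is at the origin; GH is horizontal with |GH| = 69.4 and H on the +x side, so H = (69.40, 0.000). G and F share the same x with |GF| = 53.0 and F on the +y side, so F = (0.000, 53.00). The virtual corner opposite G is at (69.40, 53.00). The tangent condition forces AB to be normal to HB and A1 meets DF tangentially, so AD is at right angles to DF, with radius 19.7, so the center A sits 19.7 in from both sides at A = (49.70, 33.30). That places the tangent points at B = (69.40, 33.30) on HB and D = (49.70, 53.00) on DF. Then cos ∠FAB = AF·AB / (|AF||AB|), giving 158.4°.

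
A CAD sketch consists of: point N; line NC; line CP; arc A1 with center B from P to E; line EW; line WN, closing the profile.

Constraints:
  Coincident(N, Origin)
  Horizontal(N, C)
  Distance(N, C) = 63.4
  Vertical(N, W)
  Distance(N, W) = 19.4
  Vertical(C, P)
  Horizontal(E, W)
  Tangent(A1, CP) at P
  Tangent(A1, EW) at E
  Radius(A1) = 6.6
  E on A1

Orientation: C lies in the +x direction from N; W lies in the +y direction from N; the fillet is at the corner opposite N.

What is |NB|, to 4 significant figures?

58.22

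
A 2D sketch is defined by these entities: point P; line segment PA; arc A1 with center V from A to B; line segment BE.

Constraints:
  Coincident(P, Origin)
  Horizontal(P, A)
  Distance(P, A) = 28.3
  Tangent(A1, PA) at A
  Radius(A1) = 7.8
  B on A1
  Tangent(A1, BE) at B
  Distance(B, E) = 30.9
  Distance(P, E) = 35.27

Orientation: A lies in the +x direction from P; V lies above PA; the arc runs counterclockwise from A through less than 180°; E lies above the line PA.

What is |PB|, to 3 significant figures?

36.1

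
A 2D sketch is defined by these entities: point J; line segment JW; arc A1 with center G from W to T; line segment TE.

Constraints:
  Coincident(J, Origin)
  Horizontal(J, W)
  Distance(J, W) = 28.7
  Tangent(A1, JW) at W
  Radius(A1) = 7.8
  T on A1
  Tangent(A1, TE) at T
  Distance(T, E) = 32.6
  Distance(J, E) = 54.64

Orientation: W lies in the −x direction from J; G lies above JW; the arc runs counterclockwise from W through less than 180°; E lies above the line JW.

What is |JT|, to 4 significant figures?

24.60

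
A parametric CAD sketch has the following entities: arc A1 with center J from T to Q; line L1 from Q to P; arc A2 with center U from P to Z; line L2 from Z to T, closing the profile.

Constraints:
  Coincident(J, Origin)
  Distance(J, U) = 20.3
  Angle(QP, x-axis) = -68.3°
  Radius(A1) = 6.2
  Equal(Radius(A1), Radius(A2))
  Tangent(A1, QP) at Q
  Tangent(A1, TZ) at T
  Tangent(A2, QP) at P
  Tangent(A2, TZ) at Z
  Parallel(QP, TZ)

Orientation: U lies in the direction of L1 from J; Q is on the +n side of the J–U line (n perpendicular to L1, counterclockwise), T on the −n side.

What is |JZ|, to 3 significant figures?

21.2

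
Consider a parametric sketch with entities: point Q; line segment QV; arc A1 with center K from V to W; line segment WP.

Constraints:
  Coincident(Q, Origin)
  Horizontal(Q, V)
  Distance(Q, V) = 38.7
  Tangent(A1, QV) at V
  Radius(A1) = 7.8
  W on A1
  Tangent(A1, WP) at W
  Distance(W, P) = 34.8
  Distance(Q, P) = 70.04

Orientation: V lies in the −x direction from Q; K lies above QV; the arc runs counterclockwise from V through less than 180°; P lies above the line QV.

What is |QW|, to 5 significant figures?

36.228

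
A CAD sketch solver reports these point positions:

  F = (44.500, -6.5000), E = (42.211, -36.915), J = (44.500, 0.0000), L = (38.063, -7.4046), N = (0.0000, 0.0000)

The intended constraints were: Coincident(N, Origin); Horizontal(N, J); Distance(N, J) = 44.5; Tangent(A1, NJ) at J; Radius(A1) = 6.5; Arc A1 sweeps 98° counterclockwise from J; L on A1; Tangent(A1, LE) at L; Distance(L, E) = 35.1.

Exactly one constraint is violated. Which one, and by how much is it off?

Distance(L, E) = 35.1 — off by 5.30.

N = (0.00, 0.00) ✓; N.y = 0.00, J.y = 0.00 ✓; |NJ| = 44.50 ✓; ∠(FJ, JN) = 90.00° ✓; |FJ| = 6.500 ✓; bearing(F→L) − bearing(F→J) = 98.00° ✓; |FL| = 6.500 ✓; ∠(FL, LE) = 90.00° ✓; |LE| = 29.80 ✗.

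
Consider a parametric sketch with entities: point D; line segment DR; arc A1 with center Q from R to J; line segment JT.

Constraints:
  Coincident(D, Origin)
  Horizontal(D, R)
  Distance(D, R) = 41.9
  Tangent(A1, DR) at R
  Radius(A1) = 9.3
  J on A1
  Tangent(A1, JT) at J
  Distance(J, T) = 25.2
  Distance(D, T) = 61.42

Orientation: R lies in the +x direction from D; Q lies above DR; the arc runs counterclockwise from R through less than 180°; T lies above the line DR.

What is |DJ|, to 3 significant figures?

52.1

Checks: ∠(QR, RD) = 90.00° ✓; |QJ| = 9.300 ✓; ∠(QJ, JT) = 90.00° ✓; |JT| = 25.20 ✓; |DT| = 61.42 ✓.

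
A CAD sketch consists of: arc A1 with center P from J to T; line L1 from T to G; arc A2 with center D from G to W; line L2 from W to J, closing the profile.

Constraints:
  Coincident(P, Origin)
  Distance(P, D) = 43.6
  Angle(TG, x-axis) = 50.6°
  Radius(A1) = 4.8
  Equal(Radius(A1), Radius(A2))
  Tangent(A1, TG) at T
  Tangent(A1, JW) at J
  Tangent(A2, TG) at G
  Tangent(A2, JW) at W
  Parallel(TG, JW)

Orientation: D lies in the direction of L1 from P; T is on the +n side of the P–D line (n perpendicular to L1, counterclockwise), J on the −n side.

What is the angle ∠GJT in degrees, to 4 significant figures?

77.58°

The slot axis is L1's direction at 50.6°, so u = (cos 50.6°, sin 50.6°) = (0.6347, 0.7727) and n = (−sin 50.6°, cos 50.6°) = (-0.7727, 0.6347). P is at the origin and D lies 43.6 along u from P, so D = 43.6·u = (27.67, 33.69). Tangency of A1 to both parallel lines with radius 4.8 puts T and J at P ± 4.8·n: T = (-3.709, 3.047), J = (3.709, -3.047). Equal radii place G and W the same way about D: G = D + 4.8·n = (23.97, 36.74), W = D − 4.8·n = (31.38, 30.64). Then cos ∠GJT = JG·JT / (|JG||JT|), giving 77.58°.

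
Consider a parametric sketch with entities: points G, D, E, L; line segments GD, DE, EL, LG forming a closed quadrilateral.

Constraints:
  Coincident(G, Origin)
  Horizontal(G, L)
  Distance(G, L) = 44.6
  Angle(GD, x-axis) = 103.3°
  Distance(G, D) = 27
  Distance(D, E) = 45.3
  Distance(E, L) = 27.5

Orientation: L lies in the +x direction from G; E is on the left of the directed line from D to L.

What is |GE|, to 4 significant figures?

47.47

G is at the origin; GL is horizontal with |GL| = 44.6 and L in +x, so L = (44.6, 0). GD runs at 103.3° with |GD| = 27.0, so D = (-6.211, 26.28). E is determined by |DE| = 45.3 and |EL| = 27.5 together: it lies at the intersection of circle(D, 45.3) and circle(L, 27.5). With |DL| = 57.20, the foot of the radical line on DL is 39.93 from D and the perpendicular offset is √(45.3² − 39.93²) = 21.40. Taking the left-of-DL solution: E = (39.08, 26.94).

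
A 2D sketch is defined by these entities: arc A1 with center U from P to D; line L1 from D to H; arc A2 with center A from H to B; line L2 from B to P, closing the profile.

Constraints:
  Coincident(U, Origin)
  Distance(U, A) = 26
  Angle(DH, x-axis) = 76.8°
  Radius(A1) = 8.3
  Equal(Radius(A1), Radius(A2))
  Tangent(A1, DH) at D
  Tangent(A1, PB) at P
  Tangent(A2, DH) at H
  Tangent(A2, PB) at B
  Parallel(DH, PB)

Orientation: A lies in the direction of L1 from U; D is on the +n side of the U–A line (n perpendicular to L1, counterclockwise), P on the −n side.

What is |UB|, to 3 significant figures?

27.3

The slot axis is L1's direction at 76.8°, so u = (cos 76.8°, sin 76.8°) = (0.228, 0.974) and n = (−sin 76.8°, cos 76.8°) = (-0.974, 0.228). U is at the origin and A lies 26.0 along u from U, so A = 26.0·u = (5.94, 25.3). Tangency of A1 to both parallel lines with radius 8.3 puts D and P at U ± 8.3·n: D = (-8.08, 1.90), P = (8.08, -1.90). Equal radii place H and B the same way about A: H = A + 8.3·n = (-2.14, 27.2), B = A − 8.3·n = (14.0, 23.4). Then |UB| = |B − U| = 27.3.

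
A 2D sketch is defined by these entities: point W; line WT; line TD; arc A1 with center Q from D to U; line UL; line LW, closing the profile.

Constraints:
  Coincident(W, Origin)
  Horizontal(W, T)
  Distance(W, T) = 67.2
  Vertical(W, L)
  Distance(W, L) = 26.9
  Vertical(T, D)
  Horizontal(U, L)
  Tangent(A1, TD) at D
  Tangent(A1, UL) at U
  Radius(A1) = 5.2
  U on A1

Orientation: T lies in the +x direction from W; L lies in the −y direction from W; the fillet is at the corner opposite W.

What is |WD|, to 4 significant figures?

70.62

W is at the origin; WT is horizontal with |WT| = 67.2 and T on the +x side, so T = (67.20, 0.000). W and L share the same x with |WL| = 26.9 and L on the −y side, so L = (0.000, -26.90). The virtual corner opposite W is at (67.20, -26.90). Since A1 is tangent to TD there, QD ⟂ TD and the tangent condition forces QU to be normal to UL, with radius 5.2, so the center Q sits 5.2 in from both sides at Q = (62.00, -21.70). That places the tangent points at D = (67.20, -21.70) on TD and U = (62.00, -26.90) on UL. Then |WD| = |D − W| = 70.62.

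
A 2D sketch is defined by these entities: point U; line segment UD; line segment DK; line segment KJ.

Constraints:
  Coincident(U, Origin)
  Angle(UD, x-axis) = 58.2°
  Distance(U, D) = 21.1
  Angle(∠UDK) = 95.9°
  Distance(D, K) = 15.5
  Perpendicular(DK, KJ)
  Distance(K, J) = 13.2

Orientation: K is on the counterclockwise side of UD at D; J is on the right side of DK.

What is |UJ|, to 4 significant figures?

38.48

U is at the origin; UD runs at 58.2° with length 21.1, so D = 21.1·(cos 58.2°, sin 58.2°) = (11.12, 17.93). ∠UDK = 95.9°, so DK runs at 58.2° + (180° − 95.9°) = 142.3° from the x-axis; with |DK| = 15.5, K = D + 15.5·(cos 142.3°, sin 142.3°) = (-1.145, 27.41). DK ⟂ KJ; with |KJ| = 13.2 on the right of DK, J = K + 13.2·(0.6115, 0.7912) = (6.927, 37.86). Then |UJ| = |J − U| = 38.48.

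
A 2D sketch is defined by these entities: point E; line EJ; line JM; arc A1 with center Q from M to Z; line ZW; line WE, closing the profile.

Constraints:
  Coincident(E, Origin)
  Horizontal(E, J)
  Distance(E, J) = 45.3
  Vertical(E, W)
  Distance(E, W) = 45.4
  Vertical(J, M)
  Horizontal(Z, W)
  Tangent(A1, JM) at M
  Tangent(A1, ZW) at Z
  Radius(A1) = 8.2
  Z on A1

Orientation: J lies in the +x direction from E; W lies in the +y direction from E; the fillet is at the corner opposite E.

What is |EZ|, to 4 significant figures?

58.63

The virtual corner opposite E is at (45.30, 45.40). The tangent condition forces QM to be normal to JM and A1 meets ZW tangentially, so QZ is at right angles to ZW, with radius 8.2, so the center Q sits 8.2 in from both sides at Q = (37.10, 37.20). That places the tangent points at M = (45.30, 37.20) on JM and Z = (37.10, 45.40) on ZW. Then |EZ| = |Z − E| = 58.63.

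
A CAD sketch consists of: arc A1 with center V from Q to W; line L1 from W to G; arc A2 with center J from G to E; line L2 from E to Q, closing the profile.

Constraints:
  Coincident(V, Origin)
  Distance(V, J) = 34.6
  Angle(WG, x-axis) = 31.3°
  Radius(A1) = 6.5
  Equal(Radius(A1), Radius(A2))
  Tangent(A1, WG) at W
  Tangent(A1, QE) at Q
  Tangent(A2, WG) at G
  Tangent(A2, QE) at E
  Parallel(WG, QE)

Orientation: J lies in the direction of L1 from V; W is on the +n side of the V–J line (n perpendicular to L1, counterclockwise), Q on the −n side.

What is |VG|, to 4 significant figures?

35.21

The slot axis is L1's direction at 31.3°, so u = (cos 31.3°, sin 31.3°) = (0.8545, 0.5195) and n = (−sin 31.3°, cos 31.3°) = (-0.5195, 0.8545). V is at the origin and J lies 34.6 along u from V, so J = 34.6·u = (29.56, 17.98). Tangency of A1 to both parallel lines with radius 6.5 puts W and Q at V ± 6.5·n: W = (-3.377, 5.554), Q = (3.377, -5.554). Equal radii place G and E the same way about J: G = J + 6.5·n = (26.19, 23.53), E = J − 6.5·n = (32.94, 12.42). Then |VG| = |G − V| = 35.21.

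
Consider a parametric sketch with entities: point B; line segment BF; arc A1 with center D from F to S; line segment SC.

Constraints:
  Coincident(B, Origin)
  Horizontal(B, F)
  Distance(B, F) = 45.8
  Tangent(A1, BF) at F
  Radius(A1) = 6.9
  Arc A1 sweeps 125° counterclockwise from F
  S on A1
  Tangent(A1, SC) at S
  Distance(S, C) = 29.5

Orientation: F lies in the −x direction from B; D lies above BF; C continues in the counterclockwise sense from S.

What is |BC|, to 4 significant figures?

66.96

B is at the origin; B and F share the same y with |BF| = 45.8 and F on the −x side, so F = (-45.80, 0.000). Tangency of A1 to BF means the radius DF is perpendicular to BF, so D = F + (0, 6.9) = (-45.80, 6.900). On A1, F sits at bearing -90° from D; a 125° counterclockwise sweep puts S at bearing 35°, so S = D + 6.9·(cos 35°, sin 35°) = (-40.15, 10.86). The tangent condition forces DS to be normal to SC, so SC runs along (−sin 35°, cos 35°); with |SC| = 29.5, C = (-57.07, 35.02). Then |BC| = |C − B| = 66.96.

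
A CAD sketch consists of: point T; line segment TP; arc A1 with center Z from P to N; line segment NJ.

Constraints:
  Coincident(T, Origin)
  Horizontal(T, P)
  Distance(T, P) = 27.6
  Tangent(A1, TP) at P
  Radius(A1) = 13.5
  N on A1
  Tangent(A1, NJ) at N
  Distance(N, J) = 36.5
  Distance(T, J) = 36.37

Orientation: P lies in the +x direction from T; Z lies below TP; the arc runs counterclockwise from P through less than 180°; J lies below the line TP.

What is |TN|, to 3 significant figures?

17.5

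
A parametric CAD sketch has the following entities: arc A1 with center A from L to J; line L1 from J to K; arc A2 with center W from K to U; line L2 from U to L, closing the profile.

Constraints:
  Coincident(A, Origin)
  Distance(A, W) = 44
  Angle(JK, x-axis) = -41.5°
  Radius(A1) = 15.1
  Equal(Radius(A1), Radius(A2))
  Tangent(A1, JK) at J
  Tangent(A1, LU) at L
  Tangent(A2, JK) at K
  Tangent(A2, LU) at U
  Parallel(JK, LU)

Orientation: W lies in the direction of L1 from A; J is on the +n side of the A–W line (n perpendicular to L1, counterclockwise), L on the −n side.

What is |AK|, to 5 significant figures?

46.519

The slot axis is L1's direction at -41.5°, so u = (cos -41.5°, sin -41.5°) = (0.74896, -0.66262) and n = (−sin -41.5°, cos -41.5°) = (0.66262, 0.74896). A is at the origin and W lies 44.0 along u from A, so W = 44.0·u = (32.954, -29.155). Tangency of A1 to both parallel lines with radius 15.1 puts J and L at A ± 15.1·n: J = (10.006, 11.309), L = (-10.006, -11.309). Equal radii place K and U the same way about W: K = W + 15.1·n = (42.960, -17.846), U = W − 15.1·n = (22.948, -40.465). Then |AK| = |K − A| = 46.519.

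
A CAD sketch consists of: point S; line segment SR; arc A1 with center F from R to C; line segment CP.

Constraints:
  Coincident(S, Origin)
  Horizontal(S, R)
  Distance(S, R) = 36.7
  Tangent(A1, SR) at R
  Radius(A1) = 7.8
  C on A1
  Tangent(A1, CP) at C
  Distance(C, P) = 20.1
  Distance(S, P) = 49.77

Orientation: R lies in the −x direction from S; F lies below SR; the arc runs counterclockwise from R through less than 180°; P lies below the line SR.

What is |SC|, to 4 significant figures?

45.32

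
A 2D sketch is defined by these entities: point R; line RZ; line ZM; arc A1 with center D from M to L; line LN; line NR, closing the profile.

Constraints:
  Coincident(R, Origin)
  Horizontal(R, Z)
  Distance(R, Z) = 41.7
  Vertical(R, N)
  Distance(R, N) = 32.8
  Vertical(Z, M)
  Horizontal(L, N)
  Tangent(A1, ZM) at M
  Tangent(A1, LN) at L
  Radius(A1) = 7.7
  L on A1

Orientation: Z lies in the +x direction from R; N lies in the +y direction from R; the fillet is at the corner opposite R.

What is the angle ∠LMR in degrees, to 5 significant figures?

76.045°

R is at the origin; RZ is horizontal with |RZ| = 41.7 and Z on the +x side, so Z = (41.700, 0.0000). RN is vertical with |RN| = 32.8 and N on the +y side, so N = (0.0000, 32.800). The virtual corner opposite R is at (41.700, 32.800). The tangent condition forces DM to be normal to ZM and the tangent condition forces DL to be normal to LN, with radius 7.7, so the center D sits 7.7 in from both sides at D = (34.000, 25.100). That places the tangent points at M = (41.700, 25.100) on ZM and L = (34.000, 32.800) on LN. Then cos ∠LMR = ML·MR / (|ML||MR|), giving 76.045°.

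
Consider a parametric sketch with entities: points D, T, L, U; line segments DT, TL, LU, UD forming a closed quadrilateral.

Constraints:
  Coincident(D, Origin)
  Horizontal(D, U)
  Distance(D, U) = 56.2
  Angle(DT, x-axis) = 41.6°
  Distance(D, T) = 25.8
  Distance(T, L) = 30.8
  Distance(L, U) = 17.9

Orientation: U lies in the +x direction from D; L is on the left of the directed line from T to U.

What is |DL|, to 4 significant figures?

52.84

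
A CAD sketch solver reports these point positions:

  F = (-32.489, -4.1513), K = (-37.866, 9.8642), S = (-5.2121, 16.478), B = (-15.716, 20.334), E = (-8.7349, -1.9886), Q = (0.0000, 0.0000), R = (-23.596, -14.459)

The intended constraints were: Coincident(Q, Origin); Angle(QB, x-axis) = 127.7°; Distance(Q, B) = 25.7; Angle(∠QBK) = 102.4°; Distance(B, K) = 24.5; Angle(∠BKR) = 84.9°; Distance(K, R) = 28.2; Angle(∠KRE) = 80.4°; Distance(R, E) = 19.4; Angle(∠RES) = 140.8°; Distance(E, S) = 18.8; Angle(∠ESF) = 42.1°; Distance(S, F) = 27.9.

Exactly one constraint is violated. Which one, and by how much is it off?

Distance(S, F) = 27.9 — off by 6.30.

Q = (0.00, 0.00) ✓; QB at 127.7° ✓; |QB| = 25.70 ✓; ∠QBK = 102.4° ✓; |BK| = 24.50 ✓; ∠BKR = 84.90° ✓; |KR| = 28.20 ✓; ∠KRE = 80.40° ✓; |RE| = 19.40 ✓; ∠RES = 140.8° ✓; |ES| = 18.80 ✓; ∠ESF = 42.10° ✓; |SF| = 34.20 ✗.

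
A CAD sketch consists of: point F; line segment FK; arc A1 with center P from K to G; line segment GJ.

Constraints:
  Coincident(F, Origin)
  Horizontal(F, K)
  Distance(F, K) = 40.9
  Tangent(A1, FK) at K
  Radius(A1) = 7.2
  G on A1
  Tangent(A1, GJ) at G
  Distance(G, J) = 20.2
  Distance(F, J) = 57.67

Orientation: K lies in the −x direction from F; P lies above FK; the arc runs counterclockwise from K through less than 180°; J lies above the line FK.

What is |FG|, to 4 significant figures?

38.38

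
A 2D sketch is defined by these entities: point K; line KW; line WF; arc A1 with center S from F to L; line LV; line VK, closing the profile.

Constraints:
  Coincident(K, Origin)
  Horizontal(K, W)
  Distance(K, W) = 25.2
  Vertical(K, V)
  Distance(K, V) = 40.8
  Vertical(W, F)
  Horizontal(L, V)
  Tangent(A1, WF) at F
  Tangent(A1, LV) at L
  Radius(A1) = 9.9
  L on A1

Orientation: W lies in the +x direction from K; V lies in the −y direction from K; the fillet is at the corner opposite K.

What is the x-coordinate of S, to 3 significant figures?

15.3

K is at the origin; K and W share the same y with |KW| = 25.2 and W on the +x side, so W = (25.2, 0.00). K and V share the same x with |KV| = 40.8 and V on the −y side, so V = (0.00, -40.8). The virtual corner opposite K is at (25.2, -40.8). The tangent condition forces SF to be normal to WF and the tangent condition forces SL to be normal to LV, with radius 9.9, so the center S sits 9.9 in from both sides at S = (15.3, -30.9). So S.x = 15.3.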